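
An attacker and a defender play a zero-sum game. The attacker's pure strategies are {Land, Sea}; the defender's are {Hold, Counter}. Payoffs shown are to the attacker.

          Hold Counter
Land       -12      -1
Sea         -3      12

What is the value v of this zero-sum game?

-3

Row minima: Land → -12, Sea → -3; maximin = -3.
Column maxima: Hold → -3, Counter → 12; minimax = -3.
Since maximin = minimax = -3, there is a saddle point and the value is -3.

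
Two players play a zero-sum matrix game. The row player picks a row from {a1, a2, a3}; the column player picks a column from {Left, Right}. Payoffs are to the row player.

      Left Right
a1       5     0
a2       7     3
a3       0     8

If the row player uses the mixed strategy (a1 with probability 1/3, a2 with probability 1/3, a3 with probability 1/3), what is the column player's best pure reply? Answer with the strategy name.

Right

If the column player plays Left, the row player's expected payoff is (1/3)·5 + (1/3)·7 + (1/3)·0 = 4.
If the column player plays Right, the row player's expected payoff is (1/3)·0 + (1/3)·3 + (1/3)·8 = 11/3.
The column player minimizes the row player's payoff; the smallest is 11/3, so the best response is Right.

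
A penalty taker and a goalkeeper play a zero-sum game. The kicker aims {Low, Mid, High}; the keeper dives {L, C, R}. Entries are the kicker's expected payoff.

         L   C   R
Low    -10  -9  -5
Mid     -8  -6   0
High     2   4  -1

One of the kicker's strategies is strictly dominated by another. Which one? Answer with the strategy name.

Low

Mid gives a strictly higher payoff than Low against every column: -8 > -10, -6 > -9, 0 > -5.
So Low is strictly dominated and the kicker never plays it.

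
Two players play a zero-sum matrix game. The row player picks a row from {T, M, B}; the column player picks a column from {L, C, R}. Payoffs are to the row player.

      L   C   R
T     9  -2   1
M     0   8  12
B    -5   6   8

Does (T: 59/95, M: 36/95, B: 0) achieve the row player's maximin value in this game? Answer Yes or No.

No

Against L this mix gives (59/95)·9 + (36/95)·0 = 531/95.
Against C this mix gives (59/95)·(-2) + (36/95)·8 = 34/19.
Against R this mix gives (59/95)·1 + (36/95)·12 = 491/95.
The column player will play C, holding the row player to 34/19. Shifting weight toward the row that does better against C would raise this floor (the equalizing mix achieves 72/19 against both C and L), so the proposed strategy is not optimal.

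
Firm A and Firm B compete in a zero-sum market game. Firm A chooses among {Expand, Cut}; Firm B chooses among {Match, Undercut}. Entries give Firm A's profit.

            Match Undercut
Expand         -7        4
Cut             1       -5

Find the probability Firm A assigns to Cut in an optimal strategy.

11/17

Row minima: Expand → -7, Cut → -5; maximin = -5.
Column maxima: Match → 1, Undercut → 4; minimax = 1.
-5 ≠ 1, so there is no saddle point; optimal play is mixed.
Let Firm A play Expand with probability p. Expected payoff against Match: (-7)p + 1(1−p) = −8p + 1; against Undercut: 4p + (-5)(1−p) = 9p − 5.
Setting these equal: −8p + 1 = 9p − 5 ⇒ −17p = -6 ⇒ p = 6/17, and the value is (-8)·(6/17) + 1 = -31/17.
For Firm B: with q = P(Match), equating Expand's and Cut's payoffs gives −11q + 4 = 6q − 5 ⇒ q = 9/17.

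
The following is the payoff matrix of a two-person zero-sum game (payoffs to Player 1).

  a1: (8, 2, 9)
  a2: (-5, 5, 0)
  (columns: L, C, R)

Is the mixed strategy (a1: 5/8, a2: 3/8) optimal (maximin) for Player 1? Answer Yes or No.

Yes

Against L this mix gives (5/8)·8 + (3/8)·(-5) = 25/8.
Against C this mix gives (5/8)·2 + (3/8)·5 = 25/8.
Against R this mix gives (5/8)·9 + (3/8)·0 = 45/8.
All of Player 2's active replies (L, C) yield 25/8, and no column does worse for Player 1. The mix makes Player 2 indifferent and guarantees 25/8, so it is optimal.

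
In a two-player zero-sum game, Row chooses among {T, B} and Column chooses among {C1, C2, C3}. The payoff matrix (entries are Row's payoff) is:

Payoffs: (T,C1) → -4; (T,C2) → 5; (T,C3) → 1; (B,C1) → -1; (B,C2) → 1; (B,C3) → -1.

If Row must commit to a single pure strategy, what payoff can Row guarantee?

-1

Row minima: T → -4, B → -1.
The best of these is -1.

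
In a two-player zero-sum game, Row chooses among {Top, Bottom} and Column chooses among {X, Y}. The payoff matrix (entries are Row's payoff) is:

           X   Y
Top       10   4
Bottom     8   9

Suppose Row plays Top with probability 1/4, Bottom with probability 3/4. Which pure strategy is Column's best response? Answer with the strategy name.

If Column plays X, Row's expected payoff is (1/4)·10 + (3/4)·8 = 17/2.
If Column plays Y, Row's expected payoff is (1/4)·4 + (3/4)·9 = 31/4.
Column minimizes Row's payoff; the smallest is 31/4, so the best response is Y.

Y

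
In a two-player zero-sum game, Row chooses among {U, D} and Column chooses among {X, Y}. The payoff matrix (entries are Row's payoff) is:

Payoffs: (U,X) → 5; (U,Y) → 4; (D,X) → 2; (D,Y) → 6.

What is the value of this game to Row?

Row minima: U → 4, D → 2; maximin = 4.
Column maxima: X → 5, Y → 6; minimax = 5.
4 ≠ 5, so there is no saddle point; optimal play is mixed.
Let Row play U with probability p. Expected payoff against X: 5p + 2(1−p) = 3p + 2; against Y: 4p + 6(1−p) = −2p + 6.
Setting these equal: 3p + 2 = −2p + 6 ⇒ 5p = 4 ⇒ p = 4/5, and the value is (3)·(4/5) + 2 = 22/5.
For Column: with q = P(X), equating U's and D's payoffs gives q + 4 = −4q + 6 ⇒ q = 2/5.

22/5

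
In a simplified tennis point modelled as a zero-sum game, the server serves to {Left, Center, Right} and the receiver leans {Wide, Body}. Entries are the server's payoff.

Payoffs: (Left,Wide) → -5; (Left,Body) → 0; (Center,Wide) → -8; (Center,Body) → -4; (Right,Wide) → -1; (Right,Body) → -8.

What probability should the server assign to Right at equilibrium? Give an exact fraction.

Row minima: Left → -5, Center → -8, Right → -8; maximin = -5.
Column maxima: Wide → -1, Body → 0; minimax = -1.
-5 ≠ -1, so there is no saddle point; optimal play is mixed.
Center is strictly dominated by Left, so the server never plays it.
On the remaining 2×2 (Left, Right vs Wide, Body):
Let the server play Left with probability p. Expected payoff against Wide: (-5)p + (-1)(1−p) = −4p − 1; against Body: 0p + (-8)(1−p) = 8p − 8.
Setting these equal: −4p − 1 = 8p − 8 ⇒ −12p = -7 ⇒ p = 7/12, and the value is (-4)·(7/12) − 1 = -10/3.
For the receiver: with q = P(Wide), equating Left's and Right's payoffs gives −5q = 7q − 8 ⇒ q = 2/3.

5/12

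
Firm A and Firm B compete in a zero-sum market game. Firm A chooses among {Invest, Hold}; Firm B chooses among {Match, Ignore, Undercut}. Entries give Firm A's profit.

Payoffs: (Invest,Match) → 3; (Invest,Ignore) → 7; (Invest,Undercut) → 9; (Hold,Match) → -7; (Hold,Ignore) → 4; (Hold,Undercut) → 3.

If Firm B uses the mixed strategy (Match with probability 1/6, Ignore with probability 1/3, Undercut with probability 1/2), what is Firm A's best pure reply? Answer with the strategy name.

Expected payoff of Invest: (1/6)·3 + (1/3)·7 + (1/2)·9 = 22/3.
Expected payoff of Hold: (1/6)·(-7) + (1/3)·4 + (1/2)·3 = 5/3.
The largest is 22/3, so Firm A's best response is Invest.

Invest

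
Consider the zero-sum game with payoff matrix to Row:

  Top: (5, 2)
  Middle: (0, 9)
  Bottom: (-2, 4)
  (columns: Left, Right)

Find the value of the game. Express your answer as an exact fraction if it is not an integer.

Row minima: Top → 2, Middle → 0, Bottom → -2; maximin = 2.
Column maxima: Left → 5, Right → 9; minimax = 5.
2 ≠ 5, so there is no saddle point; optimal play is mixed.
Bottom is strictly dominated by Middle, so Row never plays it.
On the remaining 2×2 (Top, Middle vs Left, Right):
Let Row play Top with probability p. Expected payoff against Left: 5p + 0(1−p) = 5p; against Right: 2p + 9(1−p) = −7p + 9.
Setting these equal: 5p = −7p + 9 ⇒ 12p = 9 ⇒ p = 3/4, and the value is (5)·(3/4) = 15/4.
For Column: with q = P(Left), equating Top's and Middle's payoffs gives 3q + 2 = −9q + 9 ⇒ q = 7/12.

15/4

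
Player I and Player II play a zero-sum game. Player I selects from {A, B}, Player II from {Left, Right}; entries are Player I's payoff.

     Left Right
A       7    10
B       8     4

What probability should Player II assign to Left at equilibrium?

Row minima: A → 7, B → 4; maximin = 7.
Column maxima: Left → 8, Right → 10; minimax = 8.
7 ≠ 8, so there is no saddle point; optimal play is mixed.
Let Player I play A with probability p. Expected payoff against Left: 7p + 8(1−p) = −p + 8; against Right: 10p + 4(1−p) = 6p + 4.
Setting these equal: −p + 8 = 6p + 4 ⇒ −7p = -4 ⇒ p = 4/7, and the value is (-1)·(4/7) + 8 = 52/7.
For Player II: with q = P(Left), equating A's and B's payoffs gives −3q + 10 = 4q + 4 ⇒ q = 6/7.

6/7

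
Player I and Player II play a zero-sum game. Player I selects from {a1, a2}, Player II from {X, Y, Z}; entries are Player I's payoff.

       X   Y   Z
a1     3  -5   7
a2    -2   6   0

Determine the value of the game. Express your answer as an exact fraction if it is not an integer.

Row minima: a1 → -5, a2 → -2; maximin = -2.
Column maxima: X → 3, Y → 6, Z → 7; minimax = 3.
-2 ≠ 3, so there is no saddle point; optimal play is mixed.
Z is strictly dominated by X (it gives Player I strictly more in every row), so Player II never plays it.
On the remaining 2×2 (a1, a2 vs X, Y):
Let Player I play a1 with probability p. Expected payoff against X: 3p + (-2)(1−p) = 5p − 2; against Y: (-5)p + 6(1−p) = −11p + 6.
Setting these equal: 5p − 2 = −11p + 6 ⇒ 16p = 8 ⇒ p = 1/2, and the value is (5)·(1/2) − 2 = 1/2.
For Player II: with q = P(X), equating a1's and a2's payoffs gives 8q − 5 = −8q + 6 ⇒ q = 11/16.

1/2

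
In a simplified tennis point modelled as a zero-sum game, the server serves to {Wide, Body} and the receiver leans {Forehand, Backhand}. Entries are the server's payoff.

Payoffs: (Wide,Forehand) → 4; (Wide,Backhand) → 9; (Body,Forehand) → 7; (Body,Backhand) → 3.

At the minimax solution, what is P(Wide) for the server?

4/9

Row minima: Wide → 4, Body → 3; maximin = 4.
Column maxima: Forehand → 7, Backhand → 9; minimax = 7.
4 ≠ 7, so there is no saddle point; optimal play is mixed.
Let the server play Wide with probability p. Expected payoff against Forehand: 4p + 7(1−p) = −3p + 7; against Backhand: 9p + 3(1−p) = 6p + 3.
Setting these equal: −3p + 7 = 6p + 3 ⇒ −9p = -4 ⇒ p = 4/9, and the value is (-3)·(4/9) + 7 = 17/3.
For the receiver: with q = P(Forehand), equating Wide's and Body's payoffs gives −5q + 9 = 4q + 3 ⇒ q = 2/3.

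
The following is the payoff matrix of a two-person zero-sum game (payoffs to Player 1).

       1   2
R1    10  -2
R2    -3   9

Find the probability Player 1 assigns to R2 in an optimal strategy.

Row minima: R1 → -2, R2 → -3; maximin = -2.
Column maxima: 1 → 10, 2 → 9; minimax = 9.
-2 ≠ 9, so there is no saddle point; optimal play is mixed.
Let Player 1 play R1 with probability p. Expected payoff against 1: 10p + (-3)(1−p) = 13p − 3; against 2: (-2)p + 9(1−p) = −11p + 9.
Setting these equal: 13p − 3 = −11p + 9 ⇒ 24p = 12 ⇒ p = 1/2, and the value is (13)·(1/2) − 3 = 7/2.
For Player 2: with q = P(1), equating R1's and R2's payoffs gives 12q − 2 = −12q + 9 ⇒ q = 11/24.

1/2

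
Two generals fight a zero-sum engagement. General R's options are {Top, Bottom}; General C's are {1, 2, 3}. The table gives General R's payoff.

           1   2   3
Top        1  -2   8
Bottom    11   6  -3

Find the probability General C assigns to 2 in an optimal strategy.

11/19

Row minima: Top → -2, Bottom → -3; maximin = -2.
Column maxima: 1 → 11, 2 → 6, 3 → 8; minimax = 6.
-2 ≠ 6, so there is no saddle point; optimal play is mixed.
1 is strictly dominated by 2 (it gives General R strictly more in every row), so General C never plays it.
On the remaining 2×2 (Top, Bottom vs 2, 3):
Let General R play Top with probability p. Expected payoff against 2: (-2)p + 6(1−p) = −8p + 6; against 3: 8p + (-3)(1−p) = 11p − 3.
Setting these equal: −8p + 6 = 11p − 3 ⇒ −19p = -9 ⇒ p = 9/19, and the value is (-8)·(9/19) + 6 = 42/19.
For General C: with q = P(2), equating Top's and Bottom's payoffs gives −10q + 8 = 9q − 3 ⇒ q = 11/19.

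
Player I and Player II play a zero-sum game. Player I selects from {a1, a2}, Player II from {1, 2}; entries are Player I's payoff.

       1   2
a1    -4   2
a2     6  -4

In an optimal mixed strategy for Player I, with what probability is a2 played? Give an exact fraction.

Row minima: a1 → -4, a2 → -4; maximin = -4.
Column maxima: 1 → 6, 2 → 2; minimax = 2.
-4 ≠ 2, so there is no saddle point; optimal play is mixed.
Let Player I play a1 with probability p. Expected payoff against 1: (-4)p + 6(1−p) = −10p + 6; against 2: 2p + (-4)(1−p) = 6p − 4.
Setting these equal: −10p + 6 = 6p − 4 ⇒ −16p = -10 ⇒ p = 5/8, and the value is (-10)·(5/8) + 6 = -1/4.
For Player II: with q = P(1), equating a1's and a2's payoffs gives −6q + 2 = 10q − 4 ⇒ q = 3/8.

3/8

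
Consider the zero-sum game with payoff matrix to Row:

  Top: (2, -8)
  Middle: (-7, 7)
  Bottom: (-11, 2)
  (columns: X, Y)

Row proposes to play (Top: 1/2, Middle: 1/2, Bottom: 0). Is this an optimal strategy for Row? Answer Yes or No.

No

Against X this mix gives (1/2)·2 + (1/2)·(-7) = -5/2.
Against Y this mix gives (1/2)·(-8) + (1/2)·7 = -1/2.
Column will play X, holding Row to -5/2. Shifting weight toward the row that does better against X would raise this floor (the equalizing mix achieves -7/4 against both X and Y), so the proposed strategy is not optimal.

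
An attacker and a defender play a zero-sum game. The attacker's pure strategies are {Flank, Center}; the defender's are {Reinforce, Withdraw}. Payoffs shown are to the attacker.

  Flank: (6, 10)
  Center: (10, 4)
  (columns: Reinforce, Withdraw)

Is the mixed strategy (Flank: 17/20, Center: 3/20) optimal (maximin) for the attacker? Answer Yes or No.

No

Against Reinforce this mix gives (17/20)·6 + (3/20)·10 = 33/5.
Against Withdraw this mix gives (17/20)·10 + (3/20)·4 = 91/10.
The defender will play Reinforce, holding the attacker to 33/5. Shifting weight toward the row that does better against Reinforce would raise this floor (the equalizing mix achieves 38/5 against both Reinforce and Withdraw), so the proposed strategy is not optimal.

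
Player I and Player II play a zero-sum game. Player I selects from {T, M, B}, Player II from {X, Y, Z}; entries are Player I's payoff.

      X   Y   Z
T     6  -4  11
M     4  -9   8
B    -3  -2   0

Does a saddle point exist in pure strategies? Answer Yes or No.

Row minima: T → -4, M → -9, B → -3; maximin = -3.
Column maxima: X → 6, Y → -2, Z → 11; minimax = -2.
-3 ≠ -2, so no pure-strategy equilibrium exists.

No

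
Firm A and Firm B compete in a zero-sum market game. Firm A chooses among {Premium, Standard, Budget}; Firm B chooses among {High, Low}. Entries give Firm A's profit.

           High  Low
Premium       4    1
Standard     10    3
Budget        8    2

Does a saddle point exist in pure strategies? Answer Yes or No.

Row minima: Premium → 1, Standard → 3, Budget → 2; maximin = 3.
Column maxima: High → 10, Low → 3; minimax = 3.
maximin = minimax = 3, so a saddle point exists.

Yes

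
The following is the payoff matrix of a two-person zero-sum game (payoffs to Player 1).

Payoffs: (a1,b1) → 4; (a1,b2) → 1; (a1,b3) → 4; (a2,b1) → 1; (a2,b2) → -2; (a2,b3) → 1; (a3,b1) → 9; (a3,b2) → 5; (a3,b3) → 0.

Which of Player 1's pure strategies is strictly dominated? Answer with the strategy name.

a2

a1 gives a strictly higher payoff than a2 against every column: 4 > 1, 1 > -2, 4 > 1.
So a2 is strictly dominated and Player 1 never plays it.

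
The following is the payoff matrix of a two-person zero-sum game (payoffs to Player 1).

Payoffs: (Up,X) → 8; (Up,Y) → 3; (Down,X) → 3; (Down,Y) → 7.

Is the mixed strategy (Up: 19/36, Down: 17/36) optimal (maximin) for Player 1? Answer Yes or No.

No

Against X this mix gives (19/36)·8 + (17/36)·3 = 203/36.
Against Y this mix gives (19/36)·3 + (17/36)·7 = 44/9.
Player 2 will play Y, holding Player 1 to 44/9. Shifting weight toward the row that does better against Y would raise this floor (the equalizing mix achieves 47/9 against both Y and X), so the proposed strategy is not optimal.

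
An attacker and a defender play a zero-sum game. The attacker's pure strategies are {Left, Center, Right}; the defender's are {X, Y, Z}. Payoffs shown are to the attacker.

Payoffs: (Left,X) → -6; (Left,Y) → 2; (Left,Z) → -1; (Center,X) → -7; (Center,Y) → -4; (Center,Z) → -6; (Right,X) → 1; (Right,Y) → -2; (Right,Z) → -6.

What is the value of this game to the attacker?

Row minima: Left → -6, Center → -7, Right → -6; maximin = -6.
Column maxima: X → 1, Y → 2, Z → -1; minimax = -1.
-6 ≠ -1, so there is no saddle point; optimal play is mixed.
Center is strictly dominated by Left, so the attacker never plays it.
Y is strictly dominated by Z (it gives the attacker strictly more in every row), so the defender never plays it.
On the remaining 2×2 (Left, Right vs X, Z):
Let the attacker play Left with probability p. Expected payoff against X: (-6)p + 1(1−p) = −7p + 1; against Z: (-1)p + (-6)(1−p) = 5p − 6.
Setting these equal: −7p + 1 = 5p − 6 ⇒ −12p = -7 ⇒ p = 7/12, and the value is (-7)·(7/12) + 1 = -37/12.
For the defender: with q = P(X), equating Left's and Right's payoffs gives −5q − 1 = 7q − 6 ⇒ q = 5/12.

-37/12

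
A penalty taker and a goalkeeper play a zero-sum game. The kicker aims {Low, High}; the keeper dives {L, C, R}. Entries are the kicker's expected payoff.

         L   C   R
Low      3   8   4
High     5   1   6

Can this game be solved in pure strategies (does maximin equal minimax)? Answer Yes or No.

No

Row minima: Low → 3, High → 1; maximin = 3.
Column maxima: L → 5, C → 8, R → 6; minimax = 5.
3 ≠ 5, so no pure-strategy equilibrium exists.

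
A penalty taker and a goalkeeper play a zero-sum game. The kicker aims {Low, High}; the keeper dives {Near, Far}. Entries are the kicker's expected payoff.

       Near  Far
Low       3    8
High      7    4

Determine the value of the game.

11/2

Row minima: Low → 3, High → 4; maximin = 4.
Column maxima: Near → 7, Far → 8; minimax = 7.
4 ≠ 7, so there is no saddle point; optimal play is mixed.
Let the kicker play Low with probability p. Expected payoff against Near: 3p + 7(1−p) = −4p + 7; against Far: 8p + 4(1−p) = 4p + 4.
Setting these equal: −4p + 7 = 4p + 4 ⇒ −8p = -3 ⇒ p = 3/8, and the value is (-4)·(3/8) + 7 = 11/2.
For the keeper: with q = P(Near), equating Low's and High's payoffs gives −5q + 8 = 3q + 4 ⇒ q = 1/2.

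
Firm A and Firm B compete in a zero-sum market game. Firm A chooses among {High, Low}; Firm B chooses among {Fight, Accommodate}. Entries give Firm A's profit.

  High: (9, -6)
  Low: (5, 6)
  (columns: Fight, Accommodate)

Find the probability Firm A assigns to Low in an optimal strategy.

Row minima: High → -6, Low → 5; maximin = 5.
Column maxima: Fight → 9, Accommodate → 6; minimax = 6.
5 ≠ 6, so there is no saddle point; optimal play is mixed.
Let Firm A play High with probability p. Expected payoff against Fight: 9p + 5(1−p) = 4p + 5; against Accommodate: (-6)p + 6(1−p) = −12p + 6.
Setting these equal: 4p + 5 = −12p + 6 ⇒ 16p = 1 ⇒ p = 1/16, and the value is (4)·(1/16) + 5 = 21/4.
For Firm B: with q = P(Fight), equating High's and Low's payoffs gives 15q − 6 = −q + 6 ⇒ q = 3/4.

15/16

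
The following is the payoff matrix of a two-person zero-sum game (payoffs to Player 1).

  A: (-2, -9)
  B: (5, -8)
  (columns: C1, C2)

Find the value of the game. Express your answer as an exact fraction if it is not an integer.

-8

Row minima: A → -9, B → -8; maximin = -8.
Column maxima: C1 → 5, C2 → -8; minimax = -8.
Since maximin = minimax = -8, there is a saddle point and the value is -8.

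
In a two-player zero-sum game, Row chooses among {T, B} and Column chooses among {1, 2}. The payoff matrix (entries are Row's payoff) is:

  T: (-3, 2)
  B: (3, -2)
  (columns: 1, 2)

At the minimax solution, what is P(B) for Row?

1/2

Row minima: T → -3, B → -2; maximin = -2.
Column maxima: 1 → 3, 2 → 2; minimax = 2.
-2 ≠ 2, so there is no saddle point; optimal play is mixed.
Let Row play T with probability p. Expected payoff against 1: (-3)p + 3(1−p) = −6p + 3; against 2: 2p + (-2)(1−p) = 4p − 2.
Setting these equal: −6p + 3 = 4p − 2 ⇒ −10p = -5 ⇒ p = 1/2, and the value is (-6)·(1/2) + 3 = 0.
For Column: with q = P(1), equating T's and B's payoffs gives −5q + 2 = 5q − 2 ⇒ q = 2/5.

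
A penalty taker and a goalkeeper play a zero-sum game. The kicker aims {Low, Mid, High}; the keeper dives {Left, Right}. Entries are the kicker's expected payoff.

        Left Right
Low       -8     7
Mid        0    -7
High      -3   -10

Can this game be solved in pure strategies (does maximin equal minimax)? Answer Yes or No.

Row minima: Low → -8, Mid → -7, High → -10; maximin = -7.
Column maxima: Left → 0, Right → 7; minimax = 0.
-7 ≠ 0, so no pure-strategy equilibrium exists.

No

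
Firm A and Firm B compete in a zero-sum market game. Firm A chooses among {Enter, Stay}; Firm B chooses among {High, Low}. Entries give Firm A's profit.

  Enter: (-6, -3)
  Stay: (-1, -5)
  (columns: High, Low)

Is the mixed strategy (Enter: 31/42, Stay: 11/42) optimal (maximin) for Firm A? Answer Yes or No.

No

Against High this mix gives (31/42)·(-6) + (11/42)·(-1) = -197/42.
Against Low this mix gives (31/42)·(-3) + (11/42)·(-5) = -74/21.
Firm B will play High, holding Firm A to -197/42. Shifting weight toward the row that does better against High would raise this floor (the equalizing mix achieves -27/7 against both High and Low), so the proposed strategy is not optimal.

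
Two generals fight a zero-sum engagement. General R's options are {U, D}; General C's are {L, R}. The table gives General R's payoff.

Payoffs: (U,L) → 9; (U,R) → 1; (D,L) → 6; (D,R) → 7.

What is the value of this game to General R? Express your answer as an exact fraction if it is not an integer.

Row minima: U → 1, D → 6; maximin = 6.
Column maxima: L → 9, R → 7; minimax = 7.
6 ≠ 7, so there is no saddle point; optimal play is mixed.
Let General R play U with probability p. Expected payoff against L: 9p + 6(1−p) = 3p + 6; against R: 1p + 7(1−p) = −6p + 7.
Setting these equal: 3p + 6 = −6p + 7 ⇒ 9p = 1 ⇒ p = 1/9, and the value is (3)·(1/9) + 6 = 19/3.
For General C: with q = P(L), equating U's and D's payoffs gives 8q + 1 = −q + 7 ⇒ q = 2/3.

19/3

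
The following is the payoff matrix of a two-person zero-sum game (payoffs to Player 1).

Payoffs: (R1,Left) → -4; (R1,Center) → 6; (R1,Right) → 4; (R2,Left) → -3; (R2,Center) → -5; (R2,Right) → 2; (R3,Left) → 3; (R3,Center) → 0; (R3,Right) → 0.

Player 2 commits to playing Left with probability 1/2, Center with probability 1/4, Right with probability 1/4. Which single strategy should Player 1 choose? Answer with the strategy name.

R3

Expected payoff of R1: (1/2)·(-4) + (1/4)·6 + (1/4)·4 = 1/2.
Expected payoff of R2: (1/2)·(-3) + (1/4)·(-5) + (1/4)·2 = -9/4.
Expected payoff of R3: (1/2)·3 + (1/4)·0 + (1/4)·0 = 3/2.
The largest is 3/2, so Player 1's best response is R3.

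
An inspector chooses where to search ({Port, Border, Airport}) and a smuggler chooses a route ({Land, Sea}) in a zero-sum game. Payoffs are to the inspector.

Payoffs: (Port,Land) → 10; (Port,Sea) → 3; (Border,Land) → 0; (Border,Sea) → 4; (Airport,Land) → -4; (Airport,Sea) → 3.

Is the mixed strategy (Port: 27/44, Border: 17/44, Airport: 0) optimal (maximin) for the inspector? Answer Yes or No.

No

Against Land this mix gives (27/44)·10 + (17/44)·0 = 135/22.
Against Sea this mix gives (27/44)·3 + (17/44)·4 = 149/44.
The smuggler will play Sea, holding the inspector to 149/44. Shifting weight toward the row that does better against Sea would raise this floor (the equalizing mix achieves 40/11 against both Sea and Land), so the proposed strategy is not optimal.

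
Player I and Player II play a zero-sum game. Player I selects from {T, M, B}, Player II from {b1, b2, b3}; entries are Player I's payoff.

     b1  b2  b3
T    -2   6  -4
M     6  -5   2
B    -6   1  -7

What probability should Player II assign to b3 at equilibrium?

11/17

Row minima: T → -4, M → -5, B → -7; maximin = -4.
Column maxima: b1 → 6, b2 → 6, b3 → 2; minimax = 2.
-4 ≠ 2, so there is no saddle point; optimal play is mixed.
B is strictly dominated by T, so Player I never plays it.
b1 is strictly dominated by b3 (it gives Player I strictly more in every row), so Player II never plays it.
On the remaining 2×2 (T, M vs b2, b3):
Let Player I play T with probability p. Expected payoff against b2: 6p + (-5)(1−p) = 11p − 5; against b3: (-4)p + 2(1−p) = −6p + 2.
Setting these equal: 11p − 5 = −6p + 2 ⇒ 17p = 7 ⇒ p = 7/17, and the value is (11)·(7/17) − 5 = -8/17.
For Player II: with q = P(b2), equating T's and M's payoffs gives 10q − 4 = −7q + 2 ⇒ q = 6/17.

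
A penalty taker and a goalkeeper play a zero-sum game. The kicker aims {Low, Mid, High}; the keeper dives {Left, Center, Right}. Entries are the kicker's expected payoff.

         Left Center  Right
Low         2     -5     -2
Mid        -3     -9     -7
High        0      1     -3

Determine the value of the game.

Row minima: Low → -5, Mid → -9, High → -3; maximin = -3.
Column maxima: Left → 2, Center → 1, Right → -2; minimax = -2.
-3 ≠ -2, so there is no saddle point; optimal play is mixed.
Mid is strictly dominated by Low, so the kicker never plays it.
Left is strictly dominated by Right (it gives the kicker strictly more in every row), so the keeper never plays it.
On the remaining 2×2 (Low, High vs Center, Right):
Let the kicker play Low with probability p. Expected payoff against Center: (-5)p + 1(1−p) = −6p + 1; against Right: (-2)p + (-3)(1−p) = p − 3.
Setting these equal: −6p + 1 = p − 3 ⇒ −7p = -4 ⇒ p = 4/7, and the value is (-6)·(4/7) + 1 = -17/7.
For the keeper: with q = P(Center), equating Low's and High's payoffs gives −3q − 2 = 4q − 3 ⇒ q = 1/7.

-17/7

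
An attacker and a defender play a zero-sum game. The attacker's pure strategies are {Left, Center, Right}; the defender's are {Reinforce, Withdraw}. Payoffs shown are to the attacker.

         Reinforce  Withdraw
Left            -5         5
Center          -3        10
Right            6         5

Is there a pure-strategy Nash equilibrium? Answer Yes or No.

Row minima: Left → -5, Center → -3, Right → 5; maximin = 5.
Column maxima: Reinforce → 6, Withdraw → 10; minimax = 6.
5 ≠ 6, so no pure-strategy equilibrium exists.

No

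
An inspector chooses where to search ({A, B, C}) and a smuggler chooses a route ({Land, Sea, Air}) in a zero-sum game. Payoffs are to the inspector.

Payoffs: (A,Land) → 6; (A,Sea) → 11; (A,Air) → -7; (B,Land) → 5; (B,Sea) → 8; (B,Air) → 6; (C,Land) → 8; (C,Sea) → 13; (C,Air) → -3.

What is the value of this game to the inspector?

21/4

Row minima: A → -7, B → 5, C → -3; maximin = 5.
Column maxima: Land → 8, Sea → 13, Air → 6; minimax = 6.
5 ≠ 6, so there is no saddle point; optimal play is mixed.
A is strictly dominated by C, so the inspector never plays it.
Sea is strictly dominated by Land (it gives the inspector strictly more in every row), so the smuggler never plays it.
On the remaining 2×2 (B, C vs Land, Air):
Let the inspector play B with probability p. Expected payoff against Land: 5p + 8(1−p) = −3p + 8; against Air: 6p + (-3)(1−p) = 9p − 3.
Setting these equal: −3p + 8 = 9p − 3 ⇒ −12p = -11 ⇒ p = 11/12, and the value is (-3)·(11/12) + 8 = 21/4.
For the smuggler: with q = P(Land), equating B's and C's payoffs gives −q + 6 = 11q − 3 ⇒ q = 3/4.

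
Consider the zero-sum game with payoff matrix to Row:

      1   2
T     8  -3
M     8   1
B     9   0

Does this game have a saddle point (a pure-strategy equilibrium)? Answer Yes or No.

Row minima: T → -3, M → 1, B → 0; maximin = 1.
Column maxima: 1 → 9, 2 → 1; minimax = 1.
maximin = minimax = 1, so a saddle point exists.

Yes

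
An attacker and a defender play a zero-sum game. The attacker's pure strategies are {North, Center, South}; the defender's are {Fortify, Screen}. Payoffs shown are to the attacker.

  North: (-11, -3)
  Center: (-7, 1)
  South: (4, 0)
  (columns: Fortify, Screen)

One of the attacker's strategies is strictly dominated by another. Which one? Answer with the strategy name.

North

Center gives a strictly higher payoff than North against every column: -7 > -11, 1 > -3.
So North is strictly dominated and the attacker never plays it.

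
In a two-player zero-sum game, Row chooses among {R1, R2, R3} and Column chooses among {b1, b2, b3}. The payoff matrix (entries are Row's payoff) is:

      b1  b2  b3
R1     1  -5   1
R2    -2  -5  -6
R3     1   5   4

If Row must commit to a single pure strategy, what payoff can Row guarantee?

1

Row minima: R1 → -5, R2 → -6, R3 → 1.
The best of these is 1.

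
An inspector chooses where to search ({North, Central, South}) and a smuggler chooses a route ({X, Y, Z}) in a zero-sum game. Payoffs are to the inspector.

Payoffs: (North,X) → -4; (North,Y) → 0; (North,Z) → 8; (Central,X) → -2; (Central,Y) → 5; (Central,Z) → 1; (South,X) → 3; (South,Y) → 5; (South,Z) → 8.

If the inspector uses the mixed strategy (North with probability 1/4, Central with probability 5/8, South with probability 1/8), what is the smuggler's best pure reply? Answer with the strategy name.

If the smuggler plays X, the inspector's expected payoff is (1/4)·(-4) + (5/8)·(-2) + (1/8)·3 = -15/8.
If the smuggler plays Y, the inspector's expected payoff is (1/4)·0 + (5/8)·5 + (1/8)·5 = 15/4.
If the smuggler plays Z, the inspector's expected payoff is (1/4)·8 + (5/8)·1 + (1/8)·8 = 29/8.
The smuggler minimizes the inspector's payoff; the smallest is -15/8, so the best response is X.

X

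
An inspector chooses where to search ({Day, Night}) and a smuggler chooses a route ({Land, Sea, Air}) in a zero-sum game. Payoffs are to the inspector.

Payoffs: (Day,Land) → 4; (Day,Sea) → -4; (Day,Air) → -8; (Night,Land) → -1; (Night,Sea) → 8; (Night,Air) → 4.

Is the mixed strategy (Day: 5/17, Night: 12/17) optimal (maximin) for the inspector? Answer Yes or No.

Against Land this mix gives (5/17)·4 + (12/17)·(-1) = 8/17.
Against Sea this mix gives (5/17)·(-4) + (12/17)·8 = 76/17.
Against Air this mix gives (5/17)·(-8) + (12/17)·4 = 8/17.
All of the smuggler's active replies (Land, Air) yield 8/17, and no column does worse for the inspector. The mix makes the smuggler indifferent and guarantees 8/17, so it is optimal.

Yes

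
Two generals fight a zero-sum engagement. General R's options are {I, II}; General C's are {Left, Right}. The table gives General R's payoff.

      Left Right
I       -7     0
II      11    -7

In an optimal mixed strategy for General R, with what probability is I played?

Row minima: I → -7, II → -7; maximin = -7.
Column maxima: Left → 11, Right → 0; minimax = 0.
-7 ≠ 0, so there is no saddle point; optimal play is mixed.
Let General R play I with probability p. Expected payoff against Left: (-7)p + 11(1−p) = −18p + 11; against Right: 0p + (-7)(1−p) = 7p − 7.
Setting these equal: −18p + 11 = 7p − 7 ⇒ −25p = -18 ⇒ p = 18/25, and the value is (-18)·(18/25) + 11 = -49/25.
For General C: with q = P(Left), equating I's and II's payoffs gives −7q = 18q − 7 ⇒ q = 7/25.

18/25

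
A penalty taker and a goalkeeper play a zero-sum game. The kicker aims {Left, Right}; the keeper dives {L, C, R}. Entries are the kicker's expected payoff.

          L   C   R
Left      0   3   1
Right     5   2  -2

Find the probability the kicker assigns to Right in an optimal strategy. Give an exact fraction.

Row minima: Left → 0, Right → -2; maximin = 0.
Column maxima: L → 5, C → 3, R → 1; minimax = 1.
0 ≠ 1, so there is no saddle point; optimal play is mixed.
C is strictly dominated by R (it gives the kicker strictly more in every row), so the keeper never plays it.
On the remaining 2×2 (Left, Right vs L, R):
Let the kicker play Left with probability p. Expected payoff against L: 0p + 5(1−p) = −5p + 5; against R: 1p + (-2)(1−p) = 3p − 2.
Setting these equal: −5p + 5 = 3p − 2 ⇒ −8p = -7 ⇒ p = 7/8, and the value is (-5)·(7/8) + 5 = 5/8.
For the keeper: with q = P(L), equating Left's and Right's payoffs gives −q + 1 = 7q − 2 ⇒ q = 3/8.

1/8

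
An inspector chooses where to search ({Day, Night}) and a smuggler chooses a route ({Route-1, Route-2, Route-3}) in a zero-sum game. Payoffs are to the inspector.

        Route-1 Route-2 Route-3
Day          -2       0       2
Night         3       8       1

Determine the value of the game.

Row minima: Day → -2, Night → 1; maximin = 1.
Column maxima: Route-1 → 3, Route-2 → 8, Route-3 → 2; minimax = 2.
1 ≠ 2, so there is no saddle point; optimal play is mixed.
Route-2 is strictly dominated by Route-1 (it gives the inspector strictly more in every row), so the smuggler never plays it.
On the remaining 2×2 (Day, Night vs Route-1, Route-3):
Let the inspector play Day with probability p. Expected payoff against Route-1: (-2)p + 3(1−p) = −5p + 3; against Route-3: 2p + 1(1−p) = p + 1.
Setting these equal: −5p + 3 = p + 1 ⇒ −6p = -2 ⇒ p = 1/3, and the value is (-5)·(1/3) + 3 = 4/3.
For the smuggler: with q = P(Route-1), equating Day's and Night's payoffs gives −4q + 2 = 2q + 1 ⇒ q = 1/6.

4/3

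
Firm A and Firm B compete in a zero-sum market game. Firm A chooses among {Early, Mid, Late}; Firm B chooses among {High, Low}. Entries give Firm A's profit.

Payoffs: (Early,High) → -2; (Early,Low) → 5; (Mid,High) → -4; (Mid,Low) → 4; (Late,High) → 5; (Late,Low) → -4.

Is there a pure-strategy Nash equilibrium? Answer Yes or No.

No

Row minima: Early → -2, Mid → -4, Late → -4; maximin = -2.
Column maxima: High → 5, Low → 5; minimax = 5.
-2 ≠ 5, so no pure-strategy equilibrium exists.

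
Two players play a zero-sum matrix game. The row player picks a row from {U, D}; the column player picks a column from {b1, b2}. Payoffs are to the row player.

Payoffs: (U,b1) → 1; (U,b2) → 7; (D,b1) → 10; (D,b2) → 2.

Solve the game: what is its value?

Row minima: U → 1, D → 2; maximin = 2.
Column maxima: b1 → 10, b2 → 7; minimax = 7.
2 ≠ 7, so there is no saddle point; optimal play is mixed.
Let the row player play U with probability p. Expected payoff against b1: 1p + 10(1−p) = −9p + 10; against b2: 7p + 2(1−p) = 5p + 2.
Setting these equal: −9p + 10 = 5p + 2 ⇒ −14p = -8 ⇒ p = 4/7, and the value is (-9)·(4/7) + 10 = 34/7.
For the column player: with q = P(b1), equating U's and D's payoffs gives −6q + 7 = 8q + 2 ⇒ q = 5/14.

34/7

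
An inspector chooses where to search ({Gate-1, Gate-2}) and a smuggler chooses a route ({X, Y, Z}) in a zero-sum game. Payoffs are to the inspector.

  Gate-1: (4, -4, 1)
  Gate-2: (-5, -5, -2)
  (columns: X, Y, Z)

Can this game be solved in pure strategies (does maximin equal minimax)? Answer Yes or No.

Row minima: Gate-1 → -4, Gate-2 → -5; maximin = -4.
Column maxima: X → 4, Y → -4, Z → 1; minimax = -4.
maximin = minimax = -4, so a saddle point exists.

Yes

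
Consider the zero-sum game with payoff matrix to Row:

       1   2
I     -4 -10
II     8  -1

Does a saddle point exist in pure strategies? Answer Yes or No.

Yes

Row minima: I → -10, II → -1; maximin = -1.
Column maxima: 1 → 8, 2 → -1; minimax = -1.
maximin = minimax = -1, so a saddle point exists.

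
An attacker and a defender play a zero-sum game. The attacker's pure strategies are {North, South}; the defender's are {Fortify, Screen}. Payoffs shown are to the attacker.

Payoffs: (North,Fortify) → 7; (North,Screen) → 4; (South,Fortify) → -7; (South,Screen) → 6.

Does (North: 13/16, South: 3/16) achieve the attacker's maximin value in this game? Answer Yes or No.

Against Fortify this mix gives (13/16)·7 + (3/16)·(-7) = 35/8.
Against Screen this mix gives (13/16)·4 + (3/16)·6 = 35/8.
All of the defender's active replies (Fortify, Screen) yield 35/8, and no column does worse for the attacker. The mix makes the defender indifferent and guarantees 35/8, so it is optimal.

Yes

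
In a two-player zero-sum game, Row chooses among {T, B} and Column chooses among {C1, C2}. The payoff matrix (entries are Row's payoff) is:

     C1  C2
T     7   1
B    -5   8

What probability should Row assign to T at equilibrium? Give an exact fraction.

Row minima: T → 1, B → -5; maximin = 1.
Column maxima: C1 → 7, C2 → 8; minimax = 7.
1 ≠ 7, so there is no saddle point; optimal play is mixed.
Let Row play T with probability p. Expected payoff against C1: 7p + (-5)(1−p) = 12p − 5; against C2: 1p + 8(1−p) = −7p + 8.
Setting these equal: 12p − 5 = −7p + 8 ⇒ 19p = 13 ⇒ p = 13/19, and the value is (12)·(13/19) − 5 = 61/19.
For Column: with q = P(C1), equating T's and B's payoffs gives 6q + 1 = −13q + 8 ⇒ q = 7/19.

13/19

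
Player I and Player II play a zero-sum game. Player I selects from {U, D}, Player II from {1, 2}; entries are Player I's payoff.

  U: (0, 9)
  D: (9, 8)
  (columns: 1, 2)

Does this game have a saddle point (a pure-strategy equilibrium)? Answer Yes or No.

No

Row minima: U → 0, D → 8; maximin = 8.
Column maxima: 1 → 9, 2 → 9; minimax = 9.
8 ≠ 9, so no pure-strategy equilibrium exists.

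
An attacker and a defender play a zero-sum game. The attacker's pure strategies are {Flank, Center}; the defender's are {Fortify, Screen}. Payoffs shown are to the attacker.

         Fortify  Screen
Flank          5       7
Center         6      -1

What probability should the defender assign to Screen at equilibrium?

1/9

Row minima: Flank → 5, Center → -1; maximin = 5.
Column maxima: Fortify → 6, Screen → 7; minimax = 6.
5 ≠ 6, so there is no saddle point; optimal play is mixed.
Let the attacker play Flank with probability p. Expected payoff against Fortify: 5p + 6(1−p) = −p + 6; against Screen: 7p + (-1)(1−p) = 8p − 1.
Setting these equal: −p + 6 = 8p − 1 ⇒ −9p = -7 ⇒ p = 7/9, and the value is (-1)·(7/9) + 6 = 47/9.
For the defender: with q = P(Fortify), equating Flank's and Center's payoffs gives −2q + 7 = 7q − 1 ⇒ q = 8/9.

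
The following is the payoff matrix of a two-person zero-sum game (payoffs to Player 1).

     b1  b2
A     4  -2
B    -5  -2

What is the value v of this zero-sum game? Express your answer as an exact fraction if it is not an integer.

-2

Row minima: A → -2, B → -5; maximin = -2.
Column maxima: b1 → 4, b2 → -2; minimax = -2.
Since maximin = minimax = -2, there is a saddle point and the value is -2.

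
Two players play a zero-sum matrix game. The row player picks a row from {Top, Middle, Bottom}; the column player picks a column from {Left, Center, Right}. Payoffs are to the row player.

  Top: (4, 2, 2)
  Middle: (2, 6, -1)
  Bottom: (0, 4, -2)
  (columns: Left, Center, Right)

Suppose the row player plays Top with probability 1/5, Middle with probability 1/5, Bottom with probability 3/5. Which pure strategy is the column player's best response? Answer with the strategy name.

If the column player plays Left, the row player's expected payoff is (1/5)·4 + (1/5)·2 + (3/5)·0 = 6/5.
If the column player plays Center, the row player's expected payoff is (1/5)·2 + (1/5)·6 + (3/5)·4 = 4.
If the column player plays Right, the row player's expected payoff is (1/5)·2 + (1/5)·(-1) + (3/5)·(-2) = -1.
The column player minimizes the row player's payoff; the smallest is -1, so the best response is Right.

Right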